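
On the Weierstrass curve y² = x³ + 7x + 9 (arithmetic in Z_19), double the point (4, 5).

(8, 11)

tangent at (4, 5): λ = (3·4² + 7)/(2·5) ≡ 17/10. 10⁻¹ ≡ 2 (mod 19) since 10·2 = 20 ≡ 1, so λ ≡ 17·2 ≡ 15.
  x = λ² - 4 - 4 = 225 - 8 ≡ 8; y = λ·(4 - 8) - 5 ≡ 11. → (8, 11)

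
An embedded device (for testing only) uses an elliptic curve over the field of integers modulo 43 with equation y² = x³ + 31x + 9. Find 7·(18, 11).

(1, 27)

Write G = (18, 11).
Repeated addition: build up to 7G.
2G: tangent at (18, 11): λ = (3·18² + 31)/(2·11) ≡ 14/22. 22⁻¹ ≡ 2 (mod 43), so λ ≡ 14·2 ≡ 28.
  x = λ² - 18 - 18 = 784 - 36 ≡ 17; y = λ·(18 - 17) - 11 ≡ 17. → (17, 17)
3G: (17, 17) + (18, 11). λ = (11 - 17)/(18 - 17) ≡ 37/1 mod 43. 1⁻¹ ≡ 1 (mod 43) since 1·1 = 1 ≡ 1, so λ ≡ 37.
  x = λ² - 17 - 18 = 1369 - 35 ≡ 1; y = λ·(17 - 1) - 17 ≡ 16. → (1, 16)
4G: (1, 16) + (18, 11). λ = (11 - 16)/(18 - 1) ≡ 38/17 mod 43. 17⁻¹ ≡ 38 (mod 43), so λ ≡ 25.
  x = λ² - 1 - 18 = 625 - 19 ≡ 4; y = λ·(1 - 4) - 16 ≡ 38. → (4, 38)
5G: (4, 38) + (18, 11). λ = (11 - 38)/(18 - 4) ≡ 16/14 mod 43. 14⁻¹ ≡ 40 (mod 43), so λ ≡ 38.
  x = λ² - 4 - 18 = 1444 - 22 ≡ 3; y = λ·(4 - 3) - 38 ≡ 0. → (3, 0)
6G: (3, 0) + (18, 11). λ = (11 - 0)/(18 - 3) ≡ 11/15 mod 43. 15⁻¹ ≡ 23 (mod 43), so λ ≡ 38.
  x = λ² - 3 - 18 = 1444 - 21 ≡ 4; y = λ·(3 - 4) - 0 ≡ 5. → (4, 5)
7G: (4, 5) + (18, 11). λ = (11 - 5)/(18 - 4) ≡ 6/14 mod 43. 14⁻¹ ≡ 40 (mod 43) since 14·40 = 560 ≡ 1, so λ ≡ 25.
  x = λ² - 4 - 18 = 625 - 22 ≡ 1; y = λ·(4 - 1) - 5 ≡ 27. → (1, 27)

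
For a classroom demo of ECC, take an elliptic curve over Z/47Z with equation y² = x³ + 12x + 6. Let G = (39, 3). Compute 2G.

tangent at (39, 3): λ = (3·39² + 12)/(2·3) ≡ 16/6. 6⁻¹ ≡ 8 (mod 47), so λ ≡ 16·8 ≡ 34.
  x = λ² - 39 - 39 = 1156 - 78 ≡ 44; y = λ·(39 - 44) - 3 ≡ 15. → (44, 15)

(44, 15)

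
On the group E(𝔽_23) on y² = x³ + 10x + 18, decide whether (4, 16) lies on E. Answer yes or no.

y² = 16² ≡ 3; x³ + 10x + 18 = 122 ≡ 7 (mod 23). 3 ≠ 7.

no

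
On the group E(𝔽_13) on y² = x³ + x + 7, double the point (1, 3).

(10, 4)

tangent at (1, 3): λ = (3·1² + 1)/(2·3) ≡ 4/6. 6⁻¹ ≡ 11 (mod 13) since 6·11 = 66 ≡ 1, so λ ≡ 4·11 ≡ 5.
  x = λ² - 1 - 1 = 25 - 2 ≡ 10; y = λ·(1 - 10) - 3 ≡ 4. → (10, 4)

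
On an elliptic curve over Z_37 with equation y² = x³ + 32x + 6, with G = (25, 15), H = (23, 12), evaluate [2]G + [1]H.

First 2G:
Repeated addition: build up to 2G.
2G: tangent at (25, 15): λ = (3·25² + 32)/(2·15) ≡ 20/30. 30⁻¹ ≡ 21 (mod 37), so λ ≡ 20·21 ≡ 13.
  x = λ² - 25 - 25 = 169 - 50 ≡ 8; y = λ·(25 - 8) - 15 ≡ 21. → (8, 21)
2G = (8, 21).
Finally 2G + H:
(8, 21) + (23, 12). λ = (12 - 21)/(23 - 8) ≡ 28/15 mod 37. 15⁻¹ ≡ 5 (mod 37), so λ ≡ 29.
  x = λ² - 8 - 23 = 841 - 31 ≡ 33; y = λ·(8 - 33) - 21 ≡ 31. → (33, 31)

(33, 31)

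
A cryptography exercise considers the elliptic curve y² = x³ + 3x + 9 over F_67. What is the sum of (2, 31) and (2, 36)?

The two points share x = 2 and their y-coordinates satisfy 31 + 36 ≡ 0 (mod 67), so they are inverses. Their sum is 𝒪.

O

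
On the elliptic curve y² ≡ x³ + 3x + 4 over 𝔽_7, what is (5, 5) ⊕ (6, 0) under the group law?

(5, 5) + (6, 0). λ = (0 - 5)/(6 - 5) ≡ 2/1 mod 7. 1⁻¹ ≡ 1 (mod 7) since 1·1 = 1 ≡ 1, so λ ≡ 2.
  x = λ² - 5 - 6 = 4 - 11 ≡ 0; y = λ·(5 - 0) - 5 ≡ 5. → (0, 5)

(0, 5)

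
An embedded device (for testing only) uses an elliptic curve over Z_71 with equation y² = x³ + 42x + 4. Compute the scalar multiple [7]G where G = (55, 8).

(70, 23)

Repeated addition: build up to 7G.
2G: tangent at (55, 8): λ = (3·55² + 42)/(2·8) ≡ 29/16. 16⁻¹ ≡ 40 (mod 71), so λ ≡ 29·40 ≡ 24.
  x = λ² - 55 - 55 = 576 - 110 ≡ 40; y = λ·(55 - 40) - 8 ≡ 68. → (40, 68)
3G: (40, 68) + (55, 8). λ = (8 - 68)/(55 - 40) ≡ 11/15 mod 71. 15⁻¹ ≡ 19 (mod 71), so λ ≡ 67.
  x = λ² - 40 - 55 = 4489 - 95 ≡ 63; y = λ·(40 - 63) - 68 ≡ 24. → (63, 24)
4G: (63, 24) + (55, 8). λ = (8 - 24)/(55 - 63) ≡ 55/63 mod 71. 63⁻¹ ≡ 62 (mod 71) since 63·62 = 3906 ≡ 1, so λ ≡ 2.
  x = λ² - 63 - 55 = 4 - 118 ≡ 28; y = λ·(63 - 28) - 24 ≡ 46. → (28, 46)
5G: (28, 46) + (55, 8). λ = (8 - 46)/(55 - 28) ≡ 33/27 mod 71. 27⁻¹ ≡ 50 (mod 71) since 27·50 = 1350 ≡ 1, so λ ≡ 17.
  x = λ² - 28 - 55 = 289 - 83 ≡ 64; y = λ·(28 - 64) - 46 ≡ 52. → (64, 52)
6G: (64, 52) + (55, 8). λ = (8 - 52)/(55 - 64) ≡ 27/62 mod 71. 62⁻¹ ≡ 63 (mod 71), so λ ≡ 68.
  x = λ² - 64 - 55 = 4624 - 119 ≡ 32; y = λ·(64 - 32) - 52 ≡ 65. → (32, 65)
7G: (32, 65) + (55, 8). λ = (8 - 65)/(55 - 32) ≡ 14/23 mod 71. 23⁻¹ ≡ 34 (mod 71), so λ ≡ 50.
  x = λ² - 32 - 55 = 2500 - 87 ≡ 70; y = λ·(32 - 70) - 65 ≡ 23. → (70, 23)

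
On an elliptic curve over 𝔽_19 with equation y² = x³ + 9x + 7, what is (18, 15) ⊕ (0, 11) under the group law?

(17, 0)

(18, 15) + (0, 11). λ = (11 - 15)/(0 - 18) ≡ 15/1 mod 19. 1⁻¹ ≡ 1 (mod 19), so λ ≡ 15.
  x = λ² - 18 - 0 = 225 - 18 ≡ 17; y = λ·(18 - 17) - 15 ≡ 0. → (17, 0)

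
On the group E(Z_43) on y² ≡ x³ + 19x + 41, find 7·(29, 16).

Write G = (29, 16).
Repeated addition: build up to 7G.
2G: tangent at (29, 16): λ = (3·29² + 19)/(2·16) ≡ 5/32. 32⁻¹ ≡ 39 (mod 43), so λ ≡ 5·39 ≡ 23.
  x = λ² - 29 - 29 = 529 - 58 ≡ 41; y = λ·(29 - 41) - 16 ≡ 9. → (41, 9)
3G: (41, 9) + (29, 16). λ = (16 - 9)/(29 - 41) ≡ 7/31 mod 43. 31⁻¹ ≡ 25 (mod 43), so λ ≡ 3.
  x = λ² - 41 - 29 = 9 - 70 ≡ 25; y = λ·(41 - 25) - 9 ≡ 39. → (25, 39)
4G: (25, 39) + (29, 16). λ = (16 - 39)/(29 - 25) ≡ 20/4 mod 43. 4⁻¹ ≡ 11 (mod 43) since 4·11 = 44 ≡ 1, so λ ≡ 5.
  x = λ² - 25 - 29 = 25 - 54 ≡ 14; y = λ·(25 - 14) - 39 ≡ 16. → (14, 16)
5G: (14, 16) + (29, 16). λ = (16 - 16)/(29 - 14) ≡ 0/15 mod 43. 15⁻¹ ≡ 23 (mod 43) since 15·23 = 345 ≡ 1, so λ ≡ 0.
  x = λ² - 14 - 29 = 0 - 43 ≡ 0; y = λ·(14 - 0) - 16 ≡ 27. → (0, 27)
6G: (0, 27) + (29, 16). λ = (16 - 27)/(29 - 0) ≡ 32/29 mod 43. 29⁻¹ ≡ 3 (mod 43), so λ ≡ 10.
  x = λ² - 0 - 29 = 100 - 29 ≡ 28; y = λ·(0 - 28) - 27 ≡ 37. → (28, 37)
7G: (28, 37) + (29, 16). λ = (16 - 37)/(29 - 28) ≡ 22/1 mod 43. 1⁻¹ ≡ 1 (mod 43), so λ ≡ 22.
  x = λ² - 28 - 29 = 484 - 57 ≡ 40; y = λ·(28 - 40) - 37 ≡ 0. → (40, 0)

(40, 0)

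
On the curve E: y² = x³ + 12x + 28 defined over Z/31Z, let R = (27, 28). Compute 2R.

(15, 7)

tangent at (27, 28): λ = (3·27² + 12)/(2·28) ≡ 29/25. 25⁻¹ ≡ 5 (mod 31) since 25·5 = 125 ≡ 1, so λ ≡ 29·5 ≡ 21.
  x = λ² - 27 - 27 = 441 - 54 ≡ 15; y = λ·(27 - 15) - 28 ≡ 7. → (15, 7)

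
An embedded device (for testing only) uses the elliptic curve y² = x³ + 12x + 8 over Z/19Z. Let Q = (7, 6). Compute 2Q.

(6, 12)

tangent at (7, 6): λ = (3·7² + 12)/(2·6) ≡ 7/12. 12⁻¹ ≡ 8 (mod 19) since 12·8 = 96 ≡ 1, so λ ≡ 7·8 ≡ 18.
  x = λ² - 7 - 7 = 324 - 14 ≡ 6; y = λ·(7 - 6) - 6 ≡ 12. → (6, 12)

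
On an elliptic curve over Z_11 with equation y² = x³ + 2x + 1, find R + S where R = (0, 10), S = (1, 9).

(0, 10) + (1, 9). λ = (9 - 10)/(1 - 0) ≡ 10/1 mod 11. 1⁻¹ ≡ 1 (mod 11), so λ ≡ 10.
  x = λ² - 0 - 1 = 100 - 1 ≡ 0; y = λ·(0 - 0) - 10 ≡ 1. → (0, 1)

(0, 1)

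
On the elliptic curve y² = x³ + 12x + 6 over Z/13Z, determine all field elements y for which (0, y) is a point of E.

x³ + 12x + 6 = 6 ≡ 6 (mod 13).
6 is a non-residue mod 13; no y exists.

none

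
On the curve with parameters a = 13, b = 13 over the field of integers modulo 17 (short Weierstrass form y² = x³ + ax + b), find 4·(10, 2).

(6, 1)

Write Q = (10, 2).
Repeated addition: build up to 4Q.
2Q: tangent at (10, 2): λ = (3·10² + 13)/(2·2) ≡ 7/4. 4⁻¹ ≡ 13 (mod 17) since 4·13 = 52 ≡ 1, so λ ≡ 7·13 ≡ 6.
  x = λ² - 10 - 10 = 36 - 20 ≡ 16; y = λ·(10 - 16) - 2 ≡ 13. → (16, 13)
3Q: (16, 13) + (10, 2). λ = (2 - 13)/(10 - 16) ≡ 6/11 mod 17. 11⁻¹ ≡ 14 (mod 17) since 11·14 = 154 ≡ 1, so λ ≡ 16.
  x = λ² - 16 - 10 = 256 - 26 ≡ 9; y = λ·(16 - 9) - 13 ≡ 14. → (9, 14)
4Q: (9, 14) + (10, 2). λ = (2 - 14)/(10 - 9) ≡ 5/1 mod 17. 1⁻¹ ≡ 1 (mod 17), so λ ≡ 5.
  x = λ² - 9 - 10 = 25 - 19 ≡ 6; y = λ·(9 - 6) - 14 ≡ 1. → (6, 1)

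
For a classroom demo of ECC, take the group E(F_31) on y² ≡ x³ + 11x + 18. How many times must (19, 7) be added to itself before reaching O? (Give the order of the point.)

2P: tangent at (19, 7): λ = (3·19² + 11)/(2·7) ≡ 9/14. 14⁻¹ ≡ 20 (mod 31), so λ ≡ 9·20 ≡ 25.
  x = λ² - 19 - 19 = 625 - 38 ≡ 29; y = λ·(19 - 29) - 7 ≡ 22. → (29, 22)
3P: (29, 22) + (19, 7). λ = (7 - 22)/(19 - 29) ≡ 16/21 mod 31. 21⁻¹ ≡ 3 (mod 31), so λ ≡ 17.
  x = λ² - 29 - 19 = 289 - 48 ≡ 24; y = λ·(29 - 24) - 22 ≡ 1. → (24, 1)
4P: (24, 1) + (19, 7). λ = (7 - 1)/(19 - 24) ≡ 6/26 mod 31. 26⁻¹ ≡ 6 (mod 31), so λ ≡ 5.
  x = λ² - 24 - 19 = 25 - 43 ≡ 13; y = λ·(24 - 13) - 1 ≡ 23. → (13, 23)
5P: (13, 23) + (19, 7). λ = (7 - 23)/(19 - 13) ≡ 15/6 mod 31. 6⁻¹ ≡ 26 (mod 31) since 6·26 = 156 ≡ 1, so λ ≡ 18.
  x = λ² - 13 - 19 = 324 - 32 ≡ 13; y = λ·(13 - 13) - 23 ≡ 8. → (13, 8)
6P: (13, 8) + (19, 7). λ = (7 - 8)/(19 - 13) ≡ 30/6 mod 31. 6⁻¹ ≡ 26 (mod 31) since 6·26 = 156 ≡ 1, so λ ≡ 5.
  x = λ² - 13 - 19 = 25 - 32 ≡ 24; y = λ·(13 - 24) - 8 ≡ 30. → (24, 30)
7P: (24, 30) + (19, 7). λ = (7 - 30)/(19 - 24) ≡ 8/26 mod 31. 26⁻¹ ≡ 6 (mod 31), so λ ≡ 17.
  x = λ² - 24 - 19 = 289 - 43 ≡ 29; y = λ·(24 - 29) - 30 ≡ 9. → (29, 9)
8P: (29, 9) + (19, 7). λ = (7 - 9)/(19 - 29) ≡ 29/21 mod 31. 21⁻¹ ≡ 3 (mod 31) since 21·3 = 63 ≡ 1, so λ ≡ 25.
  x = λ² - 29 - 19 = 625 - 48 ≡ 19; y = λ·(29 - 19) - 9 ≡ 24. → (19, 24)
9P: (19, 24) + (19, 7): same x and y₁ ≡ -y₂, so the sum is O.
9P = O, so the order is 9.

9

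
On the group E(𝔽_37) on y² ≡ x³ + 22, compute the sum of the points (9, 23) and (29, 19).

(2, 20)

(9, 23) + (29, 19). λ = (19 - 23)/(29 - 9) ≡ 33/20 mod 37. 20⁻¹ ≡ 13 (mod 37) since 20·13 = 260 ≡ 1, so λ ≡ 22.
  x = λ² - 9 - 29 = 484 - 38 ≡ 2; y = λ·(9 - 2) - 23 ≡ 20. → (2, 20)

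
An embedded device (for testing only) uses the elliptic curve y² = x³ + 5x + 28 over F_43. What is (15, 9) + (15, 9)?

(27, 25)

tangent at (15, 9): λ = (3·15² + 5)/(2·9) ≡ 35/18. 18⁻¹ ≡ 12 (mod 43) since 18·12 = 216 ≡ 1, so λ ≡ 35·12 ≡ 33.
  x = λ² - 15 - 15 = 1089 - 30 ≡ 27; y = λ·(15 - 27) - 9 ≡ 25. → (27, 25)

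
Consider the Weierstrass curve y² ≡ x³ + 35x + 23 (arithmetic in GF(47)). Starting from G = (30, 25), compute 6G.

Repeated addition: build up to 6G.
2G: tangent at (30, 25): λ = (3·30² + 35)/(2·25) ≡ 9/3. 3⁻¹ ≡ 16 (mod 47), so λ ≡ 9·16 ≡ 3.
  x = λ² - 30 - 30 = 9 - 60 ≡ 43; y = λ·(30 - 43) - 25 ≡ 30. → (43, 30)
3G: (43, 30) + (30, 25). λ = (25 - 30)/(30 - 43) ≡ 42/34 mod 47. 34⁻¹ ≡ 18 (mod 47) since 34·18 = 612 ≡ 1, so λ ≡ 4.
  x = λ² - 43 - 30 = 16 - 73 ≡ 37; y = λ·(43 - 37) - 30 ≡ 41. → (37, 41)
4G: (37, 41) + (30, 25). λ = (25 - 41)/(30 - 37) ≡ 31/40 mod 47. 40⁻¹ ≡ 20 (mod 47), so λ ≡ 9.
  x = λ² - 37 - 30 = 81 - 67 ≡ 14; y = λ·(37 - 14) - 41 ≡ 25. → (14, 25)
5G: (14, 25) + (30, 25). λ = (25 - 25)/(30 - 14) ≡ 0/16 mod 47. 16⁻¹ ≡ 3 (mod 47), so λ ≡ 0.
  x = λ² - 14 - 30 = 0 - 44 ≡ 3; y = λ·(14 - 3) - 25 ≡ 22. → (3, 22)
6G: (3, 22) + (30, 25). λ = (25 - 22)/(30 - 3) ≡ 3/27 mod 47. 27⁻¹ ≡ 7 (mod 47), so λ ≡ 21.
  x = λ² - 3 - 30 = 441 - 33 ≡ 32; y = λ·(3 - 32) - 22 ≡ 27. → (32, 27)

(32, 27)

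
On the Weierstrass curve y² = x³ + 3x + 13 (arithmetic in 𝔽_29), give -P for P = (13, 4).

-(13, 4) = (13, -4 mod 29) = (13, 25).

(13, 25)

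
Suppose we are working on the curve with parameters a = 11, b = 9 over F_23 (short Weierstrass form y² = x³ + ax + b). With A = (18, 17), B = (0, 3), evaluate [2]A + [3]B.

First 2A:
Repeated addition: build up to 2A.
2A: tangent at (18, 17): λ = (3·18² + 11)/(2·17) ≡ 17/11. 11⁻¹ ≡ 21 (mod 23) since 11·21 = 231 ≡ 1, so λ ≡ 17·21 ≡ 12.
  x = λ² - 18 - 18 = 144 - 36 ≡ 16; y = λ·(18 - 16) - 17 ≡ 7. → (16, 7)
2A = (16, 7).
Next 3B:
Repeated addition: build up to 3B.
2B: tangent at (0, 3): λ = (3·0² + 11)/(2·3) ≡ 11/6. 6⁻¹ ≡ 4 (mod 23) since 6·4 = 24 ≡ 1, so λ ≡ 11·4 ≡ 21.
  x = λ² - 0 - 0 = 441 - 0 ≡ 4; y = λ·(0 - 4) - 3 ≡ 5. → (4, 5)
3B: (4, 5) + (0, 3). λ = (3 - 5)/(0 - 4) ≡ 21/19 mod 23. 19⁻¹ ≡ 17 (mod 23) since 19·17 = 323 ≡ 1, so λ ≡ 12.
  x = λ² - 4 - 0 = 144 - 4 ≡ 2; y = λ·(4 - 2) - 5 ≡ 19. → (2, 19)
3B = (2, 19).
Finally 2A + 3B:
(16, 7) + (2, 19). λ = (19 - 7)/(2 - 16) ≡ 12/9 mod 23. 9⁻¹ ≡ 18 (mod 23) since 9·18 = 162 ≡ 1, so λ ≡ 9.
  x = λ² - 16 - 2 = 81 - 18 ≡ 17; y = λ·(16 - 17) - 7 ≡ 7. → (17, 7)

(17, 7)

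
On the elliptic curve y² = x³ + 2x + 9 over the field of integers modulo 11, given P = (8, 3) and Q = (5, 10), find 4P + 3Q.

First 4P:
Repeated addition: build up to 4P.
2P: tangent at (8, 3): λ = (3·8² + 2)/(2·3) ≡ 7/6. 6⁻¹ ≡ 2 (mod 11), so λ ≡ 7·2 ≡ 3.
  x = λ² - 8 - 8 = 9 - 16 ≡ 4; y = λ·(8 - 4) - 3 ≡ 9. → (4, 9)
3P: (4, 9) + (8, 3). λ = (3 - 9)/(8 - 4) ≡ 5/4 mod 11. 4⁻¹ ≡ 3 (mod 11) since 4·3 = 12 ≡ 1, so λ ≡ 4.
  x = λ² - 4 - 8 = 16 - 12 ≡ 4; y = λ·(4 - 4) - 9 ≡ 2. → (4, 2)
4P: (4, 2) + (8, 3). λ = (3 - 2)/(8 - 4) ≡ 1/4 mod 11. 4⁻¹ ≡ 3 (mod 11), so λ ≡ 3.
  x = λ² - 4 - 8 = 9 - 12 ≡ 8; y = λ·(4 - 8) - 2 ≡ 8. → (8, 8)
4P = (8, 8).
Next 3Q:
Repeated addition: build up to 3Q.
2Q: tangent at (5, 10): λ = (3·5² + 2)/(2·10) ≡ 0/9. 9⁻¹ ≡ 5 (mod 11), so λ ≡ 0·5 ≡ 0.
  x = λ² - 5 - 5 = 0 - 10 ≡ 1; y = λ·(5 - 1) - 10 ≡ 1. → (1, 1)
3Q: (1, 1) + (5, 10). λ = (10 - 1)/(5 - 1) ≡ 9/4 mod 11. 4⁻¹ ≡ 3 (mod 11) since 4·3 = 12 ≡ 1, so λ ≡ 5.
  x = λ² - 1 - 5 = 25 - 6 ≡ 8; y = λ·(1 - 8) - 1 ≡ 8. → (8, 8)
3Q = (8, 8).
Finally 4P + 3Q:
tangent at (8, 8): λ = (3·8² + 2)/(2·8) ≡ 7/5. 5⁻¹ ≡ 9 (mod 11) since 5·9 = 45 ≡ 1, so λ ≡ 7·9 ≡ 8.
  x = λ² - 8 - 8 = 64 - 16 ≡ 4; y = λ·(8 - 4) - 8 ≡ 2. → (4, 2)

(4, 2)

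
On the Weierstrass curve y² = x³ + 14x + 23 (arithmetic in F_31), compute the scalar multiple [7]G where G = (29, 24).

Double-and-add on 7 = (111)₂. Start with G = (29, 24) for the leading 1-bit.
double: tangent at (29, 24): λ = (3·29² + 14)/(2·24) ≡ 26/17. 17⁻¹ ≡ 11 (mod 31) since 17·11 = 187 ≡ 1, so λ ≡ 26·11 ≡ 7.
  x = λ² - 29 - 29 = 49 - 58 ≡ 22; y = λ·(29 - 22) - 24 ≡ 25. → (22, 25)
add G: (22, 25) + (29, 24). λ = (24 - 25)/(29 - 22) ≡ 30/7 mod 31. 7⁻¹ ≡ 9 (mod 31) since 7·9 = 63 ≡ 1, so λ ≡ 22.
  x = λ² - 22 - 29 = 484 - 51 ≡ 30; y = λ·(22 - 30) - 25 ≡ 16. → (30, 16)
double: tangent at (30, 16): λ = (3·30² + 14)/(2·16) ≡ 17/1. 1⁻¹ ≡ 1 (mod 31) since 1·1 = 1 ≡ 1, so λ ≡ 17·1 ≡ 17.
  x = λ² - 30 - 30 = 289 - 60 ≡ 12; y = λ·(30 - 12) - 16 ≡ 11. → (12, 11)
add G: (12, 11) + (29, 24). λ = (24 - 11)/(29 - 12) ≡ 13/17 mod 31. 17⁻¹ ≡ 11 (mod 31), so λ ≡ 19.
  x = λ² - 12 - 29 = 361 - 41 ≡ 10; y = λ·(12 - 10) - 11 ≡ 27. → (10, 27)

(10, 27)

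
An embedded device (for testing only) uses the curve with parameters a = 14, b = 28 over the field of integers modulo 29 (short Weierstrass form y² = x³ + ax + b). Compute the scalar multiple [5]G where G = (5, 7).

(28, 19)

Repeated addition: build up to 5G.
2G: tangent at (5, 7): λ = (3·5² + 14)/(2·7) ≡ 2/14. 14⁻¹ ≡ 27 (mod 29), so λ ≡ 2·27 ≡ 25.
  x = λ² - 5 - 5 = 625 - 10 ≡ 6; y = λ·(5 - 6) - 7 ≡ 26. → (6, 26)
3G: (6, 26) + (5, 7). λ = (7 - 26)/(5 - 6) ≡ 10/28 mod 29. 28⁻¹ ≡ 28 (mod 29), so λ ≡ 19.
  x = λ² - 6 - 5 = 361 - 11 ≡ 2; y = λ·(6 - 2) - 26 ≡ 21. → (2, 21)
4G: (2, 21) + (5, 7). λ = (7 - 21)/(5 - 2) ≡ 15/3 mod 29. 3⁻¹ ≡ 10 (mod 29), so λ ≡ 5.
  x = λ² - 2 - 5 = 25 - 7 ≡ 18; y = λ·(2 - 18) - 21 ≡ 15. → (18, 15)
5G: (18, 15) + (5, 7). λ = (7 - 15)/(5 - 18) ≡ 21/16 mod 29. 16⁻¹ ≡ 20 (mod 29) since 16·20 = 320 ≡ 1, so λ ≡ 14.
  x = λ² - 18 - 5 = 196 - 23 ≡ 28; y = λ·(18 - 28) - 15 ≡ 19. → (28, 19)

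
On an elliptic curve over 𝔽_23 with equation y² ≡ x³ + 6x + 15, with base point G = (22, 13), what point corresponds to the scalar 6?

(20, 4)

Repeated addition: build up to 6G.
2G: tangent at (22, 13): λ = (3·22² + 6)/(2·13) ≡ 9/3. 3⁻¹ ≡ 8 (mod 23), so λ ≡ 9·8 ≡ 3.
  x = λ² - 22 - 22 = 9 - 44 ≡ 11; y = λ·(22 - 11) - 13 ≡ 20. → (11, 20)
3G: (11, 20) + (22, 13). λ = (13 - 20)/(22 - 11) ≡ 16/11 mod 23. 11⁻¹ ≡ 21 (mod 23) since 11·21 = 231 ≡ 1, so λ ≡ 14.
  x = λ² - 11 - 22 = 196 - 33 ≡ 2; y = λ·(11 - 2) - 20 ≡ 14. → (2, 14)
4G: (2, 14) + (22, 13). λ = (13 - 14)/(22 - 2) ≡ 22/20 mod 23. 20⁻¹ ≡ 15 (mod 23) since 20·15 = 300 ≡ 1, so λ ≡ 8.
  x = λ² - 2 - 22 = 64 - 24 ≡ 17; y = λ·(2 - 17) - 14 ≡ 4. → (17, 4)
5G: (17, 4) + (22, 13). λ = (13 - 4)/(22 - 17) ≡ 9/5 mod 23. 5⁻¹ ≡ 14 (mod 23), so λ ≡ 11.
  x = λ² - 17 - 22 = 121 - 39 ≡ 13; y = λ·(17 - 13) - 4 ≡ 17. → (13, 17)
6G: (13, 17) + (22, 13). λ = (13 - 17)/(22 - 13) ≡ 19/9 mod 23. 9⁻¹ ≡ 18 (mod 23) since 9·18 = 162 ≡ 1, so λ ≡ 20.
  x = λ² - 13 - 22 = 400 - 35 ≡ 20; y = λ·(13 - 20) - 17 ≡ 4. → (20, 4)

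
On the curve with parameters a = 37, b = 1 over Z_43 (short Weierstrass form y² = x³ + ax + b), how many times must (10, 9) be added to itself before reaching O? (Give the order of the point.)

4

2P: tangent at (10, 9): λ = (3·10² + 37)/(2·9) ≡ 36/18. 18⁻¹ ≡ 12 (mod 43) since 18·12 = 216 ≡ 1, so λ ≡ 36·12 ≡ 2.
  x = λ² - 10 - 10 = 4 - 20 ≡ 27; y = λ·(10 - 27) - 9 ≡ 0. → (27, 0)
3P: (27, 0) + (10, 9). λ = (9 - 0)/(10 - 27) ≡ 9/26 mod 43. 26⁻¹ ≡ 5 (mod 43), so λ ≡ 2.
  x = λ² - 27 - 10 = 4 - 37 ≡ 10; y = λ·(27 - 10) - 0 ≡ 34. → (10, 34)
4P: (10, 34) + (10, 9): same x and y₁ ≡ -y₂, so the sum is O.
4P = O, so the order is 4.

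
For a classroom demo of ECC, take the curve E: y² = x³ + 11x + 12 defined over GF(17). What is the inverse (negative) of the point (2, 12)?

-(2, 12) = (2, -12 mod 17) = (2, 5).

(2, 5)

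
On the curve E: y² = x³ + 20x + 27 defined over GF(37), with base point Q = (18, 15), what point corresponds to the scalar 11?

Repeated addition: build up to 11Q.
2Q: tangent at (18, 15): λ = (3·18² + 20)/(2·15) ≡ 30/30. 30⁻¹ ≡ 21 (mod 37) since 30·21 = 630 ≡ 1, so λ ≡ 30·21 ≡ 1.
  x = λ² - 18 - 18 = 1 - 36 ≡ 2; y = λ·(18 - 2) - 15 ≡ 1. → (2, 1)
3Q: (2, 1) + (18, 15). λ = (15 - 1)/(18 - 2) ≡ 14/16 mod 37. 16⁻¹ ≡ 7 (mod 37), so λ ≡ 24.
  x = λ² - 2 - 18 = 576 - 20 ≡ 1; y = λ·(2 - 1) - 1 ≡ 23. → (1, 23)
4Q: (1, 23) + (18, 15). λ = (15 - 23)/(18 - 1) ≡ 29/17 mod 37. 17⁻¹ ≡ 24 (mod 37), so λ ≡ 30.
  x = λ² - 1 - 18 = 900 - 19 ≡ 30; y = λ·(1 - 30) - 23 ≡ 32. → (30, 32)
5Q: (30, 32) + (18, 15). λ = (15 - 32)/(18 - 30) ≡ 20/25 mod 37. 25⁻¹ ≡ 3 (mod 37), so λ ≡ 23.
  x = λ² - 30 - 18 = 529 - 48 ≡ 0; y = λ·(30 - 0) - 32 ≡ 29. → (0, 29)
6Q: (0, 29) + (18, 15). λ = (15 - 29)/(18 - 0) ≡ 23/18 mod 37. 18⁻¹ ≡ 35 (mod 37), so λ ≡ 28.
  x = λ² - 0 - 18 = 784 - 18 ≡ 26; y = λ·(0 - 26) - 29 ≡ 20. → (26, 20)
7Q: (26, 20) + (18, 15). λ = (15 - 20)/(18 - 26) ≡ 32/29 mod 37. 29⁻¹ ≡ 23 (mod 37) since 29·23 = 667 ≡ 1, so λ ≡ 33.
  x = λ² - 26 - 18 = 1089 - 44 ≡ 9; y = λ·(26 - 9) - 20 ≡ 23. → (9, 23)
8Q: (9, 23) + (18, 15). λ = (15 - 23)/(18 - 9) ≡ 29/9 mod 37. 9⁻¹ ≡ 33 (mod 37), so λ ≡ 32.
  x = λ² - 9 - 18 = 1024 - 27 ≡ 35; y = λ·(9 - 35) - 23 ≡ 33. → (35, 33)
9Q: (35, 33) + (18, 15). λ = (15 - 33)/(18 - 35) ≡ 19/20 mod 37. 20⁻¹ ≡ 13 (mod 37), so λ ≡ 25.
  x = λ² - 35 - 18 = 625 - 53 ≡ 17; y = λ·(35 - 17) - 33 ≡ 10. → (17, 10)
10Q: (17, 10) + (18, 15). λ = (15 - 10)/(18 - 17) ≡ 5/1 mod 37. 1⁻¹ ≡ 1 (mod 37), so λ ≡ 5.
  x = λ² - 17 - 18 = 25 - 35 ≡ 27; y = λ·(17 - 27) - 10 ≡ 14. → (27, 14)
11Q: (27, 14) + (18, 15). λ = (15 - 14)/(18 - 27) ≡ 1/28 mod 37. 28⁻¹ ≡ 4 (mod 37) since 28·4 = 112 ≡ 1, so λ ≡ 4.
  x = λ² - 27 - 18 = 16 - 45 ≡ 8; y = λ·(27 - 8) - 14 ≡ 25. → (8, 25)

(8, 25)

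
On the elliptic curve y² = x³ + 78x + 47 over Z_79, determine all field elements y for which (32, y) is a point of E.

x³ + 78x + 47 = 35311 ≡ 77 (mod 79).
77 is a non-residue mod 79; no y exists.

none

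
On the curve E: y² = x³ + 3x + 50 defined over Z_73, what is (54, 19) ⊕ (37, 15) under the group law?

(1, 45)

(54, 19) + (37, 15). λ = (15 - 19)/(37 - 54) ≡ 69/56 mod 73. 56⁻¹ ≡ 30 (mod 73), so λ ≡ 26.
  x = λ² - 54 - 37 = 676 - 91 ≡ 1; y = λ·(54 - 1) - 19 ≡ 45. → (1, 45)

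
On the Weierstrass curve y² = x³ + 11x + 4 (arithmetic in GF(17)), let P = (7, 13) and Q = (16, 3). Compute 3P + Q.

(0, 2)

First 3P:
Repeated addition: build up to 3P.
2P: tangent at (7, 13): λ = (3·7² + 11)/(2·13) ≡ 5/9. 9⁻¹ ≡ 2 (mod 17), so λ ≡ 5·2 ≡ 10.
  x = λ² - 7 - 7 = 100 - 14 ≡ 1; y = λ·(7 - 1) - 13 ≡ 13. → (1, 13)
3P: (1, 13) + (7, 13). λ = (13 - 13)/(7 - 1) ≡ 0/6 mod 17. 6⁻¹ ≡ 3 (mod 17) since 6·3 = 18 ≡ 1, so λ ≡ 0.
  x = λ² - 1 - 7 = 0 - 8 ≡ 9; y = λ·(1 - 9) - 13 ≡ 4. → (9, 4)
3P = (9, 4).
Finally 3P + Q:
(9, 4) + (16, 3). λ = (3 - 4)/(16 - 9) ≡ 16/7 mod 17. 7⁻¹ ≡ 5 (mod 17), so λ ≡ 12.
  x = λ² - 9 - 16 = 144 - 25 ≡ 0; y = λ·(9 - 0) - 4 ≡ 2. → (0, 2)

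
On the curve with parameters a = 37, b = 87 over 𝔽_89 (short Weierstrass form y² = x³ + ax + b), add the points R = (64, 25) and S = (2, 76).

(64, 25) + (2, 76). λ = (76 - 25)/(2 - 64) ≡ 51/27 mod 89. 27⁻¹ ≡ 33 (mod 89), so λ ≡ 81.
  x = λ² - 64 - 2 = 6561 - 66 ≡ 87; y = λ·(64 - 87) - 25 ≡ 70. → (87, 70)

(87, 70)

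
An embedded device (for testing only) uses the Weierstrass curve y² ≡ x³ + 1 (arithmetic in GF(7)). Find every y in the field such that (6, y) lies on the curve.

x³ + 0x + 1 = 217 ≡ 0 (mod 7).
Only y = 0 satisfies y² ≡ 0.

0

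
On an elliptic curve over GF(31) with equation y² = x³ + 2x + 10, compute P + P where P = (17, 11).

tangent at (17, 11): λ = (3·17² + 2)/(2·11) ≡ 1/22. 22⁻¹ ≡ 24 (mod 31), so λ ≡ 1·24 ≡ 24.
  x = λ² - 17 - 17 = 576 - 34 ≡ 15; y = λ·(17 - 15) - 11 ≡ 6. → (15, 6)

(15, 6)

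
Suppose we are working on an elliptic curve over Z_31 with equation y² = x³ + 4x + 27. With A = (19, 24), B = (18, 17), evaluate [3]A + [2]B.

First 3A:
Repeated addition: build up to 3A.
2A: tangent at (19, 24): λ = (3·19² + 4)/(2·24) ≡ 2/17. 17⁻¹ ≡ 11 (mod 31), so λ ≡ 2·11 ≡ 22.
  x = λ² - 19 - 19 = 484 - 38 ≡ 12; y = λ·(19 - 12) - 24 ≡ 6. → (12, 6)
3A: (12, 6) + (19, 24). λ = (24 - 6)/(19 - 12) ≡ 18/7 mod 31. 7⁻¹ ≡ 9 (mod 31), so λ ≡ 7.
  x = λ² - 12 - 19 = 49 - 31 ≡ 18; y = λ·(12 - 18) - 6 ≡ 14. → (18, 14)
3A = (18, 14).
Next 2B:
Repeated addition: build up to 2B.
2B: tangent at (18, 17): λ = (3·18² + 4)/(2·17) ≡ 15/3. 3⁻¹ ≡ 21 (mod 31), so λ ≡ 15·21 ≡ 5.
  x = λ² - 18 - 18 = 25 - 36 ≡ 20; y = λ·(18 - 20) - 17 ≡ 4. → (20, 4)
2B = (20, 4).
Finally 3A + 2B:
(18, 14) + (20, 4). λ = (4 - 14)/(20 - 18) ≡ 21/2 mod 31. 2⁻¹ ≡ 16 (mod 31), so λ ≡ 26.
  x = λ² - 18 - 20 = 676 - 38 ≡ 18; y = λ·(18 - 18) - 14 ≡ 17. → (18, 17)

(18, 17)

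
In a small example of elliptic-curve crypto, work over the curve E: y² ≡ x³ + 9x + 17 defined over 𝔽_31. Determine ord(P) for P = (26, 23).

2P: tangent at (26, 23): λ = (3·26² + 9)/(2·23) ≡ 22/15. 15⁻¹ ≡ 29 (mod 31), so λ ≡ 22·29 ≡ 18.
  x = λ² - 26 - 26 = 324 - 52 ≡ 24; y = λ·(26 - 24) - 23 ≡ 13. → (24, 13)
3P: (24, 13) + (26, 23). λ = (23 - 13)/(26 - 24) ≡ 10/2 mod 31. 2⁻¹ ≡ 16 (mod 31), so λ ≡ 5.
  x = λ² - 24 - 26 = 25 - 50 ≡ 6; y = λ·(24 - 6) - 13 ≡ 15. → (6, 15)
4P: (6, 15) + (26, 23). λ = (23 - 15)/(26 - 6) ≡ 8/20 mod 31. 20⁻¹ ≡ 14 (mod 31) since 20·14 = 280 ≡ 1, so λ ≡ 19.
  x = λ² - 6 - 26 = 361 - 32 ≡ 19; y = λ·(6 - 19) - 15 ≡ 17. → (19, 17)
5P: (19, 17) + (26, 23). λ = (23 - 17)/(26 - 19) ≡ 6/7 mod 31. 7⁻¹ ≡ 9 (mod 31), so λ ≡ 23.
  x = λ² - 19 - 26 = 529 - 45 ≡ 19; y = λ·(19 - 19) - 17 ≡ 14. → (19, 14)
6P: (19, 14) + (26, 23). λ = (23 - 14)/(26 - 19) ≡ 9/7 mod 31. 7⁻¹ ≡ 9 (mod 31) since 7·9 = 63 ≡ 1, so λ ≡ 19.
  x = λ² - 19 - 26 = 361 - 45 ≡ 6; y = λ·(19 - 6) - 14 ≡ 16. → (6, 16)
7P: (6, 16) + (26, 23). λ = (23 - 16)/(26 - 6) ≡ 7/20 mod 31. 20⁻¹ ≡ 14 (mod 31) since 20·14 = 280 ≡ 1, so λ ≡ 5.
  x = λ² - 6 - 26 = 25 - 32 ≡ 24; y = λ·(6 - 24) - 16 ≡ 18. → (24, 18)
8P: (24, 18) + (26, 23). λ = (23 - 18)/(26 - 24) ≡ 5/2 mod 31. 2⁻¹ ≡ 16 (mod 31), so λ ≡ 18.
  x = λ² - 24 - 26 = 324 - 50 ≡ 26; y = λ·(24 - 26) - 18 ≡ 8. → (26, 8)
9P: (26, 8) + (26, 23): same x and y₁ ≡ -y₂, so the sum is O.
9P = O, so the order is 9.

9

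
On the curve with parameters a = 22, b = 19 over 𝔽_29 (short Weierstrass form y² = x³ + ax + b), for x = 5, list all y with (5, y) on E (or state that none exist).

x³ + 22x + 19 = 254 ≡ 22 (mod 29).
Square roots of 22 mod 29: 14 and 15 (since 14² = 196 ≡ 22).

14, 15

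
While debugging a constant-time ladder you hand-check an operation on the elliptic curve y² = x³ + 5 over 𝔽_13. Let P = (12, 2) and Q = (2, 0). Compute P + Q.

(11, 6)

(12, 2) + (2, 0). λ = (0 - 2)/(2 - 12) ≡ 11/3 mod 13. 3⁻¹ ≡ 9 (mod 13), so λ ≡ 8.
  x = λ² - 12 - 2 = 64 - 14 ≡ 11; y = λ·(12 - 11) - 2 ≡ 6. → (11, 6)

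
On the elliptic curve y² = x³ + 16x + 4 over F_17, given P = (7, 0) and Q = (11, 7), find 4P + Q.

First 4P:
Repeated addition: build up to 4P.
2P: (7, 0) + (7, 0): same x and y₁ ≡ -y₂, so the sum is O.
3P: O + (7, 0) = (7, 0) (identity).
4P: (7, 0) + (7, 0): same x and y₁ ≡ -y₂, so the sum is O.
4P = O.
Finally 4P + Q:
O + (11, 7) = (11, 7) (identity).

(11, 7)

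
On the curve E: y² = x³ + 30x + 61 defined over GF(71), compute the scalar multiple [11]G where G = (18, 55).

Repeated addition: build up to 11G.
2G: tangent at (18, 55): λ = (3·18² + 30)/(2·55) ≡ 8/39. 39⁻¹ ≡ 51 (mod 71), so λ ≡ 8·51 ≡ 53.
  x = λ² - 18 - 18 = 2809 - 36 ≡ 4; y = λ·(18 - 4) - 55 ≡ 48. → (4, 48)
3G: (4, 48) + (18, 55). λ = (55 - 48)/(18 - 4) ≡ 7/14 mod 71. 14⁻¹ ≡ 66 (mod 71), so λ ≡ 36.
  x = λ² - 4 - 18 = 1296 - 22 ≡ 67; y = λ·(4 - 67) - 48 ≡ 27. → (67, 27)
4G: (67, 27) + (18, 55). λ = (55 - 27)/(18 - 67) ≡ 28/22 mod 71. 22⁻¹ ≡ 42 (mod 71), so λ ≡ 40.
  x = λ² - 67 - 18 = 1600 - 85 ≡ 24; y = λ·(67 - 24) - 27 ≡ 60. → (24, 60)
5G: (24, 60) + (18, 55). λ = (55 - 60)/(18 - 24) ≡ 66/65 mod 71. 65⁻¹ ≡ 59 (mod 71) since 65·59 = 3835 ≡ 1, so λ ≡ 60.
  x = λ² - 24 - 18 = 3600 - 42 ≡ 8; y = λ·(24 - 8) - 60 ≡ 48. → (8, 48)
6G: (8, 48) + (18, 55). λ = (55 - 48)/(18 - 8) ≡ 7/10 mod 71. 10⁻¹ ≡ 64 (mod 71), so λ ≡ 22.
  x = λ² - 8 - 18 = 484 - 26 ≡ 32; y = λ·(8 - 32) - 48 ≡ 63. → (32, 63)
7G: (32, 63) + (18, 55). λ = (55 - 63)/(18 - 32) ≡ 63/57 mod 71. 57⁻¹ ≡ 5 (mod 71) since 57·5 = 285 ≡ 1, so λ ≡ 31.
  x = λ² - 32 - 18 = 961 - 50 ≡ 59; y = λ·(32 - 59) - 63 ≡ 23. → (59, 23)
8G: (59, 23) + (18, 55). λ = (55 - 23)/(18 - 59) ≡ 32/30 mod 71. 30⁻¹ ≡ 45 (mod 71) since 30·45 = 1350 ≡ 1, so λ ≡ 20.
  x = λ² - 59 - 18 = 400 - 77 ≡ 39; y = λ·(59 - 39) - 23 ≡ 22. → (39, 22)
9G: (39, 22) + (18, 55). λ = (55 - 22)/(18 - 39) ≡ 33/50 mod 71. 50⁻¹ ≡ 27 (mod 71), so λ ≡ 39.
  x = λ² - 39 - 18 = 1521 - 57 ≡ 44; y = λ·(39 - 44) - 22 ≡ 67. → (44, 67)
10G: (44, 67) + (18, 55). λ = (55 - 67)/(18 - 44) ≡ 59/45 mod 71. 45⁻¹ ≡ 30 (mod 71), so λ ≡ 66.
  x = λ² - 44 - 18 = 4356 - 62 ≡ 34; y = λ·(44 - 34) - 67 ≡ 25. → (34, 25)
11G: (34, 25) + (18, 55). λ = (55 - 25)/(18 - 34) ≡ 30/55 mod 71. 55⁻¹ ≡ 31 (mod 71) since 55·31 = 1705 ≡ 1, so λ ≡ 7.
  x = λ² - 34 - 18 = 49 - 52 ≡ 68; y = λ·(34 - 68) - 25 ≡ 21. → (68, 21)

(68, 21)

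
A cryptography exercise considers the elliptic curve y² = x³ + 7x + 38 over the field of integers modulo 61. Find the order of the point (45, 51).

10

2P: tangent at (45, 51): λ = (3·45² + 7)/(2·51) ≡ 43/41. 41⁻¹ ≡ 3 (mod 61) since 41·3 = 123 ≡ 1, so λ ≡ 43·3 ≡ 7.
  x = λ² - 45 - 45 = 49 - 90 ≡ 20; y = λ·(45 - 20) - 51 ≡ 2. → (20, 2)
3P: (20, 2) + (45, 51). λ = (51 - 2)/(45 - 20) ≡ 49/25 mod 61. 25⁻¹ ≡ 22 (mod 61), so λ ≡ 41.
  x = λ² - 20 - 45 = 1681 - 65 ≡ 30; y = λ·(20 - 30) - 2 ≡ 15. → (30, 15)
4P: (30, 15) + (45, 51). λ = (51 - 15)/(45 - 30) ≡ 36/15 mod 61. 15⁻¹ ≡ 57 (mod 61), so λ ≡ 39.
  x = λ² - 30 - 45 = 1521 - 75 ≡ 43; y = λ·(30 - 43) - 15 ≡ 27. → (43, 27)
5P: (43, 27) + (45, 51). λ = (51 - 27)/(45 - 43) ≡ 24/2 mod 61. 2⁻¹ ≡ 31 (mod 61), so λ ≡ 12.
  x = λ² - 43 - 45 = 144 - 88 ≡ 56; y = λ·(43 - 56) - 27 ≡ 0. → (56, 0)
6P: (56, 0) + (45, 51). λ = (51 - 0)/(45 - 56) ≡ 51/50 mod 61. 50⁻¹ ≡ 11 (mod 61) since 50·11 = 550 ≡ 1, so λ ≡ 12.
  x = λ² - 56 - 45 = 144 - 101 ≡ 43; y = λ·(56 - 43) - 0 ≡ 34. → (43, 34)
7P: (43, 34) + (45, 51). λ = (51 - 34)/(45 - 43) ≡ 17/2 mod 61. 2⁻¹ ≡ 31 (mod 61), so λ ≡ 39.
  x = λ² - 43 - 45 = 1521 - 88 ≡ 30; y = λ·(43 - 30) - 34 ≡ 46. → (30, 46)
8P: (30, 46) + (45, 51). λ = (51 - 46)/(45 - 30) ≡ 5/15 mod 61. 15⁻¹ ≡ 57 (mod 61), so λ ≡ 41.
  x = λ² - 30 - 45 = 1681 - 75 ≡ 20; y = λ·(30 - 20) - 46 ≡ 59. → (20, 59)
9P: (20, 59) + (45, 51). λ = (51 - 59)/(45 - 20) ≡ 53/25 mod 61. 25⁻¹ ≡ 22 (mod 61), so λ ≡ 7.
  x = λ² - 20 - 45 = 49 - 65 ≡ 45; y = λ·(20 - 45) - 59 ≡ 10. → (45, 10)
10P: (45, 10) + (45, 51): same x and y₁ ≡ -y₂, so the sum is O.
10P = O, so the order is 10.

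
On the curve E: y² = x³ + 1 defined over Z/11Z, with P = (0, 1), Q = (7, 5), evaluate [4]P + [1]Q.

First 4P:
Repeated addition: build up to 4P.
2P: tangent at (0, 1): λ = (3·0² + 0)/(2·1) ≡ 0/2. 2⁻¹ ≡ 6 (mod 11), so λ ≡ 0·6 ≡ 0.
  x = λ² - 0 - 0 = 0 - 0 ≡ 0; y = λ·(0 - 0) - 1 ≡ 10. → (0, 10)
3P: (0, 10) + (0, 1): same x and y₁ ≡ -y₂, so the sum is 𝒪.
4P: 𝒪 + (0, 1) = (0, 1) (identity).
4P = (0, 1).
Finally 4P + Q:
(0, 1) + (7, 5). λ = (5 - 1)/(7 - 0) ≡ 4/7 mod 11. 7⁻¹ ≡ 8 (mod 11), so λ ≡ 10.
  x = λ² - 0 - 7 = 100 - 7 ≡ 5; y = λ·(0 - 5) - 1 ≡ 4. → (5, 4)

(5, 4)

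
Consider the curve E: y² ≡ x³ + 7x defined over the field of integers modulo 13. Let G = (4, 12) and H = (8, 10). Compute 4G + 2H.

First 4G:
Repeated addition: build up to 4G.
2G: tangent at (4, 12): λ = (3·4² + 7)/(2·12) ≡ 3/11. 11⁻¹ ≡ 6 (mod 13), so λ ≡ 3·6 ≡ 5.
  x = λ² - 4 - 4 = 25 - 8 ≡ 4; y = λ·(4 - 4) - 12 ≡ 1. → (4, 1)
3G: (4, 1) + (4, 12): same x and y₁ ≡ -y₂, so the sum is ∞.
4G: ∞ + (4, 12) = (4, 12) (identity).
4G = (4, 12).
Next 2H:
Repeated addition: build up to 2H.
2H: tangent at (8, 10): λ = (3·8² + 7)/(2·10) ≡ 4/7. 7⁻¹ ≡ 2 (mod 13), so λ ≡ 4·2 ≡ 8.
  x = λ² - 8 - 8 = 64 - 16 ≡ 9; y = λ·(8 - 9) - 10 ≡ 8. → (9, 8)
2H = (9, 8).
Finally 4G + 2H:
(4, 12) + (9, 8). λ = (8 - 12)/(9 - 4) ≡ 9/5 mod 13. 5⁻¹ ≡ 8 (mod 13), so λ ≡ 7.
  x = λ² - 4 - 9 = 49 - 13 ≡ 10; y = λ·(4 - 10) - 12 ≡ 11. → (10, 11)

(10, 11)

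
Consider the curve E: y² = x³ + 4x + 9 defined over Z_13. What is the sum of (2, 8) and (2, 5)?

O

The two points share x = 2 and their y-coordinates satisfy 8 + 5 ≡ 0 (mod 13), so they are inverses. Their sum is O.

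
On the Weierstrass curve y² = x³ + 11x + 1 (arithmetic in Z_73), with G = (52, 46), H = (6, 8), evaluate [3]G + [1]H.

(46, 60)

First 3G:
Repeated addition: build up to 3G.
2G: tangent at (52, 46): λ = (3·52² + 11)/(2·46) ≡ 20/19. 19⁻¹ ≡ 50 (mod 73) since 19·50 = 950 ≡ 1, so λ ≡ 20·50 ≡ 51.
  x = λ² - 52 - 52 = 2601 - 104 ≡ 15; y = λ·(52 - 15) - 46 ≡ 16. → (15, 16)
3G: (15, 16) + (52, 46). λ = (46 - 16)/(52 - 15) ≡ 30/37 mod 73. 37⁻¹ ≡ 2 (mod 73) since 37·2 = 74 ≡ 1, so λ ≡ 60.
  x = λ² - 15 - 52 = 3600 - 67 ≡ 29; y = λ·(15 - 29) - 16 ≡ 20. → (29, 20)
3G = (29, 20).
Finally 3G + H:
(29, 20) + (6, 8). λ = (8 - 20)/(6 - 29) ≡ 61/50 mod 73. 50⁻¹ ≡ 19 (mod 73), so λ ≡ 64.
  x = λ² - 29 - 6 = 4096 - 35 ≡ 46; y = λ·(29 - 46) - 20 ≡ 60. → (46, 60)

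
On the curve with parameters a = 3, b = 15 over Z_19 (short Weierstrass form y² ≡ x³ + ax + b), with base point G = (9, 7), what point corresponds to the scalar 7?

(9, 12)

Repeated addition: build up to 7G.
2G: tangent at (9, 7): λ = (3·9² + 3)/(2·7) ≡ 18/14. 14⁻¹ ≡ 15 (mod 19), so λ ≡ 18·15 ≡ 4.
  x = λ² - 9 - 9 = 16 - 18 ≡ 17; y = λ·(9 - 17) - 7 ≡ 18. → (17, 18)
3G: (17, 18) + (9, 7). λ = (7 - 18)/(9 - 17) ≡ 8/11 mod 19. 11⁻¹ ≡ 7 (mod 19), so λ ≡ 18.
  x = λ² - 17 - 9 = 324 - 26 ≡ 13; y = λ·(17 - 13) - 18 ≡ 16. → (13, 16)
4G: (13, 16) + (9, 7). λ = (7 - 16)/(9 - 13) ≡ 10/15 mod 19. 15⁻¹ ≡ 14 (mod 19), so λ ≡ 7.
  x = λ² - 13 - 9 = 49 - 22 ≡ 8; y = λ·(13 - 8) - 16 ≡ 0. → (8, 0)
5G: (8, 0) + (9, 7). λ = (7 - 0)/(9 - 8) ≡ 7/1 mod 19. 1⁻¹ ≡ 1 (mod 19) since 1·1 = 1 ≡ 1, so λ ≡ 7.
  x = λ² - 8 - 9 = 49 - 17 ≡ 13; y = λ·(8 - 13) - 0 ≡ 3. → (13, 3)
6G: (13, 3) + (9, 7). λ = (7 - 3)/(9 - 13) ≡ 4/15 mod 19. 15⁻¹ ≡ 14 (mod 19), so λ ≡ 18.
  x = λ² - 13 - 9 = 324 - 22 ≡ 17; y = λ·(13 - 17) - 3 ≡ 1. → (17, 1)
7G: (17, 1) + (9, 7). λ = (7 - 1)/(9 - 17) ≡ 6/11 mod 19. 11⁻¹ ≡ 7 (mod 19), so λ ≡ 4.
  x = λ² - 17 - 9 = 16 - 26 ≡ 9; y = λ·(17 - 9) - 1 ≡ 12. → (9, 12)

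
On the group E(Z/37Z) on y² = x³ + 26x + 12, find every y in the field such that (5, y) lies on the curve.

x³ + 26x + 12 = 267 ≡ 8 (mod 37).
8 is a non-residue mod 37; no y exists.

none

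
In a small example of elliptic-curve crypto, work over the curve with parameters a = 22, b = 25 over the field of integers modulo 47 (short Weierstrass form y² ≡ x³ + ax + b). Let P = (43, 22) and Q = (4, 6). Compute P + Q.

(43, 22) + (4, 6). λ = (6 - 22)/(4 - 43) ≡ 31/8 mod 47. 8⁻¹ ≡ 6 (mod 47), so λ ≡ 45.
  x = λ² - 43 - 4 = 2025 - 47 ≡ 4; y = λ·(43 - 4) - 22 ≡ 41. → (4, 41)

(4, 41)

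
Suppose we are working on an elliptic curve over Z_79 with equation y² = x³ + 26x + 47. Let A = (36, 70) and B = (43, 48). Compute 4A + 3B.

First 4A:
Double-and-add on 4 = (100)₂. Start with A = (36, 70) for the leading 1-bit.
double: tangent at (36, 70): λ = (3·36² + 26)/(2·70) ≡ 43/61. 61⁻¹ ≡ 57 (mod 79), so λ ≡ 43·57 ≡ 2.
  x = λ² - 36 - 36 = 4 - 72 ≡ 11; y = λ·(36 - 11) - 70 ≡ 59. → (11, 59)
double: tangent at (11, 59): λ = (3·11² + 26)/(2·59) ≡ 73/39. 39⁻¹ ≡ 77 (mod 79) since 39·77 = 3003 ≡ 1, so λ ≡ 73·77 ≡ 12.
  x = λ² - 11 - 11 = 144 - 22 ≡ 43; y = λ·(11 - 43) - 59 ≡ 31. → (43, 31)
4A = (43, 31).
Next 3B:
Repeated addition: build up to 3B.
2B: tangent at (43, 48): λ = (3·43² + 26)/(2·48) ≡ 43/17. 17⁻¹ ≡ 14 (mod 79), so λ ≡ 43·14 ≡ 49.
  x = λ² - 43 - 43 = 2401 - 86 ≡ 24; y = λ·(43 - 24) - 48 ≡ 14. → (24, 14)
3B: (24, 14) + (43, 48). λ = (48 - 14)/(43 - 24) ≡ 34/19 mod 79. 19⁻¹ ≡ 25 (mod 79), so λ ≡ 60.
  x = λ² - 24 - 43 = 3600 - 67 ≡ 57; y = λ·(24 - 57) - 14 ≡ 60. → (57, 60)
3B = (57, 60).
Finally 4A + 3B:
(43, 31) + (57, 60). λ = (60 - 31)/(57 - 43) ≡ 29/14 mod 79. 14⁻¹ ≡ 17 (mod 79), so λ ≡ 19.
  x = λ² - 43 - 57 = 361 - 100 ≡ 24; y = λ·(43 - 24) - 31 ≡ 14. → (24, 14)

(24, 14)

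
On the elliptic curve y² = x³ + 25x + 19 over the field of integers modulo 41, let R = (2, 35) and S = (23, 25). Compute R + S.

(6, 4)

(2, 35) + (23, 25). λ = (25 - 35)/(23 - 2) ≡ 31/21 mod 41. 21⁻¹ ≡ 2 (mod 41), so λ ≡ 21.
  x = λ² - 2 - 23 = 441 - 25 ≡ 6; y = λ·(2 - 6) - 35 ≡ 4. → (6, 4)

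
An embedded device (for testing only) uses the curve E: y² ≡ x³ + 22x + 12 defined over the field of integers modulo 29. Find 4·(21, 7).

Write Q = (21, 7).
Double-and-add on 4 = (100)₂. Start with Q = (21, 7) for the leading 1-bit.
double: tangent at (21, 7): λ = (3·21² + 22)/(2·7) ≡ 11/14. 14⁻¹ ≡ 27 (mod 29) since 14·27 = 378 ≡ 1, so λ ≡ 11·27 ≡ 7.
  x = λ² - 21 - 21 = 49 - 42 ≡ 7; y = λ·(21 - 7) - 7 ≡ 4. → (7, 4)
double: tangent at (7, 4): λ = (3·7² + 22)/(2·4) ≡ 24/8. 8⁻¹ ≡ 11 (mod 29) since 8·11 = 88 ≡ 1, so λ ≡ 24·11 ≡ 3.
  x = λ² - 7 - 7 = 9 - 14 ≡ 24; y = λ·(7 - 24) - 4 ≡ 3. → (24, 3)

(24, 3)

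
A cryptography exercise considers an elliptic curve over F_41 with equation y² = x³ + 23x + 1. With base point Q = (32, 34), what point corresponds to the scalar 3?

(15, 21)

Repeated addition: build up to 3Q.
2Q: tangent at (32, 34): λ = (3·32² + 23)/(2·34) ≡ 20/27. 27⁻¹ ≡ 38 (mod 41) since 27·38 = 1026 ≡ 1, so λ ≡ 20·38 ≡ 22.
  x = λ² - 32 - 32 = 484 - 64 ≡ 10; y = λ·(32 - 10) - 34 ≡ 40. → (10, 40)
3Q: (10, 40) + (32, 34). λ = (34 - 40)/(32 - 10) ≡ 35/22 mod 41. 22⁻¹ ≡ 28 (mod 41), so λ ≡ 37.
  x = λ² - 10 - 32 = 1369 - 42 ≡ 15; y = λ·(10 - 15) - 40 ≡ 21. → (15, 21)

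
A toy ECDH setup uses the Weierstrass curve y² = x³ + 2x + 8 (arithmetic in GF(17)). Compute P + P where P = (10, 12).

(6, 10)

tangent at (10, 12): λ = (3·10² + 2)/(2·12) ≡ 13/7. 7⁻¹ ≡ 5 (mod 17) since 7·5 = 35 ≡ 1, so λ ≡ 13·5 ≡ 14.
  x = λ² - 10 - 10 = 196 - 20 ≡ 6; y = λ·(10 - 6) - 12 ≡ 10. → (6, 10)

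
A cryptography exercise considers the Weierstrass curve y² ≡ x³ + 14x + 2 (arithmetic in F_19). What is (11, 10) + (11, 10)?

(6, 13)

tangent at (11, 10): λ = (3·11² + 14)/(2·10) ≡ 16/1. 1⁻¹ ≡ 1 (mod 19), so λ ≡ 16·1 ≡ 16.
  x = λ² - 11 - 11 = 256 - 22 ≡ 6; y = λ·(11 - 6) - 10 ≡ 13. → (6, 13)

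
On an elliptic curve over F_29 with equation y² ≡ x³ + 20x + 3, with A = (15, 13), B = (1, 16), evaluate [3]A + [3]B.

First 3A:
Repeated addition: build up to 3A.
2A: tangent at (15, 13): λ = (3·15² + 20)/(2·13) ≡ 28/26. 26⁻¹ ≡ 19 (mod 29), so λ ≡ 28·19 ≡ 10.
  x = λ² - 15 - 15 = 100 - 30 ≡ 12; y = λ·(15 - 12) - 13 ≡ 17. → (12, 17)
3A: (12, 17) + (15, 13). λ = (13 - 17)/(15 - 12) ≡ 25/3 mod 29. 3⁻¹ ≡ 10 (mod 29) since 3·10 = 30 ≡ 1, so λ ≡ 18.
  x = λ² - 12 - 15 = 324 - 27 ≡ 7; y = λ·(12 - 7) - 17 ≡ 15. → (7, 15)
3A = (7, 15).
Next 3B:
Repeated addition: build up to 3B.
2B: tangent at (1, 16): λ = (3·1² + 20)/(2·16) ≡ 23/3. 3⁻¹ ≡ 10 (mod 29), so λ ≡ 23·10 ≡ 27.
  x = λ² - 1 - 1 = 729 - 2 ≡ 2; y = λ·(1 - 2) - 16 ≡ 15. → (2, 15)
3B: (2, 15) + (1, 16). λ = (16 - 15)/(1 - 2) ≡ 1/28 mod 29. 28⁻¹ ≡ 28 (mod 29) since 28·28 = 784 ≡ 1, so λ ≡ 28.
  x = λ² - 2 - 1 = 784 - 3 ≡ 27; y = λ·(2 - 27) - 15 ≡ 10. → (27, 10)
3B = (27, 10).
Finally 3A + 3B:
(7, 15) + (27, 10). λ = (10 - 15)/(27 - 7) ≡ 24/20 mod 29. 20⁻¹ ≡ 16 (mod 29), so λ ≡ 7.
  x = λ² - 7 - 27 = 49 - 34 ≡ 15; y = λ·(7 - 15) - 15 ≡ 16. → (15, 16)

(15, 16)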